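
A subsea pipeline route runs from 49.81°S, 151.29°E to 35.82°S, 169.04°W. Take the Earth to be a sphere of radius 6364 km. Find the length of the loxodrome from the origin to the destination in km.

3567 km

Δψ = ln[tan(π/4+φ₂/2)/tan(π/4+φ₁/2)] = +0.3351;  Δφ = +0.2442 rad,  Δλ = +0.6924 rad
q = Δφ/Δψ = 0.7286
d = R·√(Δφ² + q²Δλ²) = 6364·0.56043 = 3567 km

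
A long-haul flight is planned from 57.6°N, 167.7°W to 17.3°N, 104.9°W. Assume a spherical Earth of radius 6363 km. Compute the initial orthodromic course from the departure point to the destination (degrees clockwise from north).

N = sin Δλ·cos φ₂ = +0.8492;  D = cos φ₁ sin φ₂ − sin φ₁ cos φ₂ cos Δλ = -0.2091
initial course = atan2(N, D) = 103.84°

103.8°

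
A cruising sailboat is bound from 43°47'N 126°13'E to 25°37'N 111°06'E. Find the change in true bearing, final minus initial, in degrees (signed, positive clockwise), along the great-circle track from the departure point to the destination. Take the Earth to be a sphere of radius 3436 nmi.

-8.7°

Initial bearing θ₁ = atan2(sin Δλ cos φ₂, cos φ₁ sin φ₂ − sin φ₁ cos φ₂ cos Δλ) = 219.02°
Final bearing θ₂ = (initial bearing from the destination back to the start) + 180° = 210.27°
Δθ = θ₂ − θ₁ = -8.7°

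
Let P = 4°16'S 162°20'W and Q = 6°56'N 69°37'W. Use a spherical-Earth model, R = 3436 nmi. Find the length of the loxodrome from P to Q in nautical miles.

Rhumb course C = atan2(Δλ, Δψ) with Δψ = ln[tan(π/4+φ₂/2)/tan(π/4+φ₁/2)] = +0.1958, Δλ = +1.6182 → C = 83.10°
d = R·|Δφ| / |cos C| = 3436·0.19548 / 0.12015 = 5590 nmi

5590 nmi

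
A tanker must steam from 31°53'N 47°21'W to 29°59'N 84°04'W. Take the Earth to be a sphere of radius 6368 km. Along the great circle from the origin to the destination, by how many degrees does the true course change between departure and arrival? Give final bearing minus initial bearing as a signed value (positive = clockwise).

-19.4°

Initial bearing θ₁ = atan2(sin Δλ cos φ₂, cos φ₁ sin φ₂ − sin φ₁ cos φ₂ cos Δλ) = 276.35°
Final bearing θ₂ = (initial bearing from the destination back to the start) + 180° = 256.98°
Δθ = θ₂ − θ₁ = -19.4°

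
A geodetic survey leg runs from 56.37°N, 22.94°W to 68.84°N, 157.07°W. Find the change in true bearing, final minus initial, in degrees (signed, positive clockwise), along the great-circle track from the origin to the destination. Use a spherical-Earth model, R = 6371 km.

At departure: θ₁ = atan2(sin Δλ cos φ₂, cos φ₁ sin φ₂ − sin φ₁ cos φ₂ cos Δλ) = 340.35°
At arrival: θ₂ = atan2(sin Δλ cos φ₁, −cos φ₂ sin φ₁ + sin φ₂ cos φ₁ cos Δλ) = 211.05°
Δθ = θ₂ − θ₁ = -129.3°

-129.3°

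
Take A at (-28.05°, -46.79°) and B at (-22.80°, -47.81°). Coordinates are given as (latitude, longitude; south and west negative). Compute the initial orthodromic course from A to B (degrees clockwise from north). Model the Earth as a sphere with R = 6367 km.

349.8°

N = sin Δλ·cos φ₂ = -0.0164;  D = cos φ₁ sin φ₂ − sin φ₁ cos φ₂ cos Δλ = +0.0914
initial course = atan2(N, D) = 349.82°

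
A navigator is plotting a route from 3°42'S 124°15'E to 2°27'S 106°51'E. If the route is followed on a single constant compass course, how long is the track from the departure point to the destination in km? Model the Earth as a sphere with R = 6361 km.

1934 km

Δψ = ln[tan(π/4+φ₂/2)/tan(π/4+φ₁/2)] = +0.0218;  Δφ = +0.0218 rad,  Δλ = -0.3037 rad
q = Δφ/Δψ = 0.9985
d = R·√(Δφ² + q²Δλ²) = 6361·0.30403 = 1934 km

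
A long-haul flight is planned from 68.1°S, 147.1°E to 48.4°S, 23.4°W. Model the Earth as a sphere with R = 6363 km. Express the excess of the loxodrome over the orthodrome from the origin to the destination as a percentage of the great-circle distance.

Great circle: σ = 1.1045 rad → d_gc = Rσ = 7027.8 km
Rhumb: Δφ = +0.3438, Δλ = -2.9758, Δψ = +0.6747, q = Δφ/Δψ = 0.5096 → d_rh = R√(Δφ²+q²Δλ²) = 9894.7 km
Excess = (9894.7 − 7027.8) / 7027.8 = 2866.9 / 7027.8 = 40.79% ≈ 40.8%

40.8%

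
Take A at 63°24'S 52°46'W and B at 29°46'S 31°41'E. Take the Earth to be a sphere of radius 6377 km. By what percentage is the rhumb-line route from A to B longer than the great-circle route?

Great circle: σ = 1.0684 rad → d_gc = Rσ = 6813.3 km
Rhumb: Δφ = +0.5870, Δλ = +1.4739, Δψ = +0.8977, q = Δφ/Δψ = 0.6539 → d_rh = R√(Δφ²+q²Δλ²) = 7196.7 km
Excess = (7196.7 − 6813.3) / 6813.3 = 383.4 / 6813.3 = 5.63% ≈ 5.6%

5.6%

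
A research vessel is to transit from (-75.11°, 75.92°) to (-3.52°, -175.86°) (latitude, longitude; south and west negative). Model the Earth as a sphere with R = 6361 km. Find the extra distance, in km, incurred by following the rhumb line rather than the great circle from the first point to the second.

Great circle: cos σ = sin φ₁ sin φ₂ + cos φ₁ cos φ₂ cos Δλ,  σ = 1.5917 rad → d_gc = 10124.5 km
Rhumb line: Δψ = +1.9736, q = Δφ/Δψ = 0.6331, d_rh = R√(Δφ²+q²Δλ²) = 11001.4 km
Excess = 11001.4 − 10124.5 = 876.9 ≈ 877 km

877 km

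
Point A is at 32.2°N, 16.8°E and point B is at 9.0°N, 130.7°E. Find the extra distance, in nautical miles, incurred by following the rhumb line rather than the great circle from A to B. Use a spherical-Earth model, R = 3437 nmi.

Great circle: cos σ = sin φ₁ sin φ₂ + cos φ₁ cos φ₂ cos Δλ,  σ = 1.8289 rad → d_gc = 6285.9 nmi
Rhumb line: Δψ = -0.4364, q = Δφ/Δψ = 0.9278, d_rh = R√(Δφ²+q²Δλ²) = 6490.2 nmi
Excess = 6490.2 − 6285.9 = 204.3 ≈ 204 nmi

204 nmi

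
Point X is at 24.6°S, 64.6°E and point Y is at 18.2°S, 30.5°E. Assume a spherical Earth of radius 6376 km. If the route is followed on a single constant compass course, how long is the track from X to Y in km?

Δψ = ln[tan(π/4+φ₂/2)/tan(π/4+φ₁/2)] = +0.1201;  Δφ = +0.1117 rad,  Δλ = -0.5952 rad
q = Δφ/Δψ = 0.9304
d = R·√(Δφ² + q²Δλ²) = 6376·0.56490 = 3602 km

3602 km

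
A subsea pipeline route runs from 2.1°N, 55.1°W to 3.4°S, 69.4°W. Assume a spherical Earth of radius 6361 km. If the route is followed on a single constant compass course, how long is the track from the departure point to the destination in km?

1700 km

Δψ = ln[tan(π/4+φ₂/2)/tan(π/4+φ₁/2)] = -0.0960;  Δφ = -0.0960 rad,  Δλ = -0.2496 rad
q = Δφ/Δψ = 0.9996
d = R·√(Δφ² + q²Δλ²) = 6361·0.26730 = 1700 km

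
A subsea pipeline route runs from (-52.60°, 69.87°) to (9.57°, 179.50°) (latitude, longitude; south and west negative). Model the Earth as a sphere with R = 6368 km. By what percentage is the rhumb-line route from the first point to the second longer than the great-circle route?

3.8%

Great circle: σ = 1.9106 rad → d_gc = Rσ = 12166.5 km
Rhumb: Δφ = +1.0851, Δλ = +1.9134, Δψ = +1.2511, q = Δφ/Δψ = 0.8673 → d_rh = R√(Δφ²+q²Δλ²) = 12626.1 km
Excess = (12626.1 − 12166.5) / 12166.5 = 459.6 / 12166.5 = 3.78% ≈ 3.8%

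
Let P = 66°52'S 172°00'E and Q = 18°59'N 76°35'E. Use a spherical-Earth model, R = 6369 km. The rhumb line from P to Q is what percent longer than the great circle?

3.7%

Great circle: σ = 1.9116 rad → d_gc = Rσ = 12174.7 km
Rhumb: Δφ = +1.4984, Δλ = -1.6653, Δψ = +1.9239, q = Δφ/Δψ = 0.7788 → d_rh = R√(Δφ²+q²Δλ²) = 12621.6 km
Excess = (12621.6 − 12174.7) / 12174.7 = 446.9 / 12174.7 = 3.67% ≈ 3.7%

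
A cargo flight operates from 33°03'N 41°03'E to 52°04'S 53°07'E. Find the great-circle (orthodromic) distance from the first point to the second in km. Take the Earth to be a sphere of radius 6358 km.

Haversine: a = sin²(Δφ/2)+cos φ₁ cos φ₂ sin²(Δλ/2) = 0.46313;  σ = 2·atan2(√a,√(1−a))
σ = 85.771° → d = Rσ = 6358·1.49699 = 9518 km

9518 km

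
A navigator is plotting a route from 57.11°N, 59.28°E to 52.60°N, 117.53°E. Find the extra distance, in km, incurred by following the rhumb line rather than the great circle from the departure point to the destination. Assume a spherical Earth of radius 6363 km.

111 km

Great circle: cos σ = sin φ₁ sin φ₂ + cos φ₁ cos φ₂ cos Δλ,  σ = 0.5723 rad → d_gc = 3641.8 km
Rhumb line: Δψ = -0.1369, q = Δφ/Δψ = 0.5749, d_rh = R√(Δφ²+q²Δλ²) = 3752.6 km
Excess = 3752.6 − 3641.8 = 110.8 ≈ 111 km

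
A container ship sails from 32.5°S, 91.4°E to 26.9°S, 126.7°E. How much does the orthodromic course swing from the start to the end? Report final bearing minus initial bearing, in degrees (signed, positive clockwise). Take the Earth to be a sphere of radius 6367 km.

-17.9°

Initial bearing θ₁ = atan2(sin Δλ cos φ₂, cos φ₁ sin φ₂ − sin φ₁ cos φ₂ cos Δλ) = 88.95°
Final bearing θ₂ = (initial bearing from the destination back to the start) + 180° = 71.01°
Δθ = θ₂ − θ₁ = -17.9°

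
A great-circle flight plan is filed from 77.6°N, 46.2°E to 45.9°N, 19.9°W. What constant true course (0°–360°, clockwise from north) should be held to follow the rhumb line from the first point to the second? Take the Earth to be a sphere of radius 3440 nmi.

Δψ = ln[tan(π/4+φ₂/2)/tan(π/4+φ₁/2)] = -1.3160
Δλ = -1.1537 rad (taken the short way round)
course = atan2(Δλ, Δψ) = 221.24°

221.2°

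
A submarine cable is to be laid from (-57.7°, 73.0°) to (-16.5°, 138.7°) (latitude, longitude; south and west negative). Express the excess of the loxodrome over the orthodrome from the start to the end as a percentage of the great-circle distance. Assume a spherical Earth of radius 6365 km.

2.4%

Great circle: σ = 1.1030 rad → d_gc = Rσ = 7020.7 km
Rhumb: Δφ = +0.7191, Δλ = +1.1467, Δψ = +0.9473, q = Δφ/Δψ = 0.7591 → d_rh = R√(Δφ²+q²Δλ²) = 7186.4 km
Excess = (7186.4 − 7020.7) / 7020.7 = 165.7 / 7020.7 = 2.36% ≈ 2.4%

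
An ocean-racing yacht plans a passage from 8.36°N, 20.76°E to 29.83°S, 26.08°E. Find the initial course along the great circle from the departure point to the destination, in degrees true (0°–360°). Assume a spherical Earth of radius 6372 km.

θ = atan2( sin Δλ·cos φ₂ ,  cos φ₁ sin φ₂ − sin φ₁ cos φ₂ cos Δλ )
  = atan2(+0.0804, -0.6177) = 172.58°

172.6°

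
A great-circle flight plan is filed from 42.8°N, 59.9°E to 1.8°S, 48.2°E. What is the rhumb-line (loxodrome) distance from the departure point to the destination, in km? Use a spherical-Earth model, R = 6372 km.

5098 km

Rhumb course C = atan2(Δλ, Δψ) with Δψ = ln[tan(π/4+φ₂/2)/tan(π/4+φ₁/2)] = -0.8595, Δλ = -0.2042 → C = 193.36°
d = R·|Δφ| / |cos C| = 6372·0.77842 / 0.97292 = 5098 km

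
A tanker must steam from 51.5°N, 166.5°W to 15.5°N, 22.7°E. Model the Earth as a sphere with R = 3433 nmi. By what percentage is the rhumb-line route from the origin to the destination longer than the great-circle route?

Great circle: σ = 1.9639 rad → d_gc = Rσ = 6741.9 nmi
Rhumb: Δφ = -0.6283, Δλ = -2.9810, Δψ = -0.7782, q = Δφ/Δψ = 0.8074 → d_rh = R√(Δφ²+q²Δλ²) = 8539.9 nmi
Excess = (8539.9 − 6741.9) / 6741.9 = 1798.0 / 6741.9 = 26.67% ≈ 26.7%

26.7%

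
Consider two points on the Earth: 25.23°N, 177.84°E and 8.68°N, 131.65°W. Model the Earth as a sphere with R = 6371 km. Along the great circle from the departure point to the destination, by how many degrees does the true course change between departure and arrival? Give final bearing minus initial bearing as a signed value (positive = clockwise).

At departure: θ₁ = atan2(sin Δλ cos φ₂, cos φ₁ sin φ₂ − sin φ₁ cos φ₂ cos Δλ) = 99.78°
At arrival: θ₂ = atan2(sin Δλ cos φ₁, −cos φ₂ sin φ₁ + sin φ₂ cos φ₁ cos Δλ) = 115.60°
Δθ = θ₂ − θ₁ = +15.8°

+15.8°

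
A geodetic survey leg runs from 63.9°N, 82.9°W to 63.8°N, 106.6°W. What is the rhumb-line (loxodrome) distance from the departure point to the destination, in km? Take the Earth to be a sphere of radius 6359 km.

Δψ = ln[tan(π/4+φ₂/2)/tan(π/4+φ₁/2)] = -0.0040;  Δφ = -0.0017 rad,  Δλ = -0.4136 rad
q = Δφ/Δψ = 0.4407
d = R·√(Δφ² + q²Δλ²) = 6359·0.18231 = 1159 km

1159 km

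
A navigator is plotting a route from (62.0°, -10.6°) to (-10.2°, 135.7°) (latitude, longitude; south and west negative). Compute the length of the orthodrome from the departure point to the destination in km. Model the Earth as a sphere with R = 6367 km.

cos σ = sin φ₁ sin φ₂ + cos φ₁ cos φ₂ cos Δλ
      = sin(62.00°)sin(-10.20°) + cos(62.00°)cos(-10.20°)cos(146.30°) = -0.5408
σ = 122.736° → d = Rσ = 6367·2.14214 = 13639 km

13639 km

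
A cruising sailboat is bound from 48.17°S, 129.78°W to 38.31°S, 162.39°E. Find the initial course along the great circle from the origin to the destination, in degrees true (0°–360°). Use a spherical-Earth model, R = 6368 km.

255.1°

θ = atan2( sin Δλ·cos φ₂ ,  cos φ₁ sin φ₂ − sin φ₁ cos φ₂ cos Δλ )
  = atan2(-0.7267, -0.1928) = 255.14°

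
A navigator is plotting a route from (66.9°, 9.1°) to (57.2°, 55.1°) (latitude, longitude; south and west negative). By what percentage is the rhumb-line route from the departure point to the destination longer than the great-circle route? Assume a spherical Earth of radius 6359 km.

Great circle: σ = 0.4006 rad → d_gc = Rσ = 2547.7 km
Rhumb: Δφ = -0.1693, Δλ = +0.8029, Δψ = -0.3648, q = Δφ/Δψ = 0.4641 → d_rh = R√(Δφ²+q²Δλ²) = 2602.6 km
Excess = (2602.6 − 2547.7) / 2547.7 = 54.9 / 2547.7 = 2.155% ≈ 2.2%

2.2%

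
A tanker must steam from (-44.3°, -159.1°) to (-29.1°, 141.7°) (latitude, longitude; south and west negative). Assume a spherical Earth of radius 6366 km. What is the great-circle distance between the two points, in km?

Haversine: a = sin²(Δφ/2)+cos φ₁ cos φ₂ sin²(Δλ/2) = 0.17006;  σ = 2·atan2(√a,√(1−a))
σ = 48.710° → d = Rσ = 6366·0.85015 = 5412 km

5412 km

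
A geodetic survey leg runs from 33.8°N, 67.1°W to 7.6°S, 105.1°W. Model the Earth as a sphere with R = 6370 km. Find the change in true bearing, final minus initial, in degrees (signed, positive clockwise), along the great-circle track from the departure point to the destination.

-9.5°

Initial bearing θ₁ = atan2(sin Δλ cos φ₂, cos φ₁ sin φ₂ − sin φ₁ cos φ₂ cos Δλ) = 228.26°
Final bearing θ₂ = (initial bearing from the destination back to the start) + 180° = 218.73°
Δθ = θ₂ − θ₁ = -9.5°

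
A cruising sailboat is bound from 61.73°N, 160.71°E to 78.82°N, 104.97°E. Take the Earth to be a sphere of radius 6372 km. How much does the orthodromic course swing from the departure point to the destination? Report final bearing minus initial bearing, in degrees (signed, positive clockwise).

At departure: θ₁ = atan2(sin Δλ cos φ₂, cos φ₁ sin φ₂ − sin φ₁ cos φ₂ cos Δλ) = 336.50°
At arrival: θ₂ = atan2(sin Δλ cos φ₁, −cos φ₂ sin φ₁ + sin φ₂ cos φ₁ cos Δλ) = 283.06°
Δθ = θ₂ − θ₁ = -53.4°

-53.4°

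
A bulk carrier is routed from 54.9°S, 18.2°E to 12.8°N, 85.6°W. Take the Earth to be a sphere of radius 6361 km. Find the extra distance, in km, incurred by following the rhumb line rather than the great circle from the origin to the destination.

393 km

Great circle: cos σ = sin φ₁ sin φ₂ + cos φ₁ cos φ₂ cos Δλ,  σ = 1.8913 rad → d_gc = 12030.3 km
Rhumb line: Δψ = +1.3765, q = Δφ/Δψ = 0.8584, d_rh = R√(Δφ²+q²Δλ²) = 12423.7 km
Excess = 12423.7 − 12030.3 = 393.4 ≈ 393 km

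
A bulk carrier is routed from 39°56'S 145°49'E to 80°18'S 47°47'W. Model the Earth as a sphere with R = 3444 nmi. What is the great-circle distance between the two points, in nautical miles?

3578 nmi

Haversine: a = sin²(Δφ/2)+cos φ₁ cos φ₂ sin²(Δλ/2) = 0.24643;  σ = 2·atan2(√a,√(1−a))
σ = 59.526° → d = Rσ = 3444·1.03893 = 3578 nmi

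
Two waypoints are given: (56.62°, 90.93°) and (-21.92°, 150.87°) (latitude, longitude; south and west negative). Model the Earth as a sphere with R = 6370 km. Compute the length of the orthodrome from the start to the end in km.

10363 km

cos σ = sin φ₁ sin φ₂ + cos φ₁ cos φ₂ cos Δλ
      = sin(56.62°)sin(-21.92°) + cos(56.62°)cos(-21.92°)cos(59.94°) = -0.0561
σ = 93.214° → d = Rσ = 6370·1.62689 = 10363 km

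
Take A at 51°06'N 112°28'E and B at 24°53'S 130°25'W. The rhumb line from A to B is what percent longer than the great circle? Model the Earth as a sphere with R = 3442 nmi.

2.4%

Great circle: σ = 2.1983 rad → d_gc = Rσ = 7566.5 nmi
Rhumb: Δφ = -1.3262, Δλ = +2.0441, Δψ = -1.4895, q = Δφ/Δψ = 0.8903 → d_rh = R√(Δφ²+q²Δλ²) = 7750.7 nmi
Excess = (7750.7 − 7566.5) / 7566.5 = 184.2 / 7566.5 = 2.43% ≈ 2.4%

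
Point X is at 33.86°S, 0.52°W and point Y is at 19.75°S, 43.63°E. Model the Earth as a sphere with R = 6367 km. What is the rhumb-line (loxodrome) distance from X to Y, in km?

Rhumb course C = atan2(Δλ, Δψ) with Δψ = ln[tan(π/4+φ₂/2)/tan(π/4+φ₁/2)] = +0.2770, Δλ = +0.7706 → C = 70.23°
d = R·|Δφ| / |cos C| = 6367·0.24627 / 0.33826 = 4635 km

4635 km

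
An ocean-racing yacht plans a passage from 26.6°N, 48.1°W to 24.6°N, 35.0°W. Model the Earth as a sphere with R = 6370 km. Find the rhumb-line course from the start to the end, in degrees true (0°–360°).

99.6°

Δψ = ln[tan(π/4+φ₂/2)/tan(π/4+φ₁/2)] = -0.0387
Δλ = +0.2286 rad (taken the short way round)
course = atan2(Δλ, Δψ) = 99.61°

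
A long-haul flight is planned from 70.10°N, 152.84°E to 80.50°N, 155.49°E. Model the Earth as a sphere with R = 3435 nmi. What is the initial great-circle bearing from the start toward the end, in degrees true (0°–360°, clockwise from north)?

θ = atan2( sin Δλ·cos φ₂ ,  cos φ₁ sin φ₂ − sin φ₁ cos φ₂ cos Δλ )
  = atan2(+0.0076, +0.1807) = 2.42°

2.4°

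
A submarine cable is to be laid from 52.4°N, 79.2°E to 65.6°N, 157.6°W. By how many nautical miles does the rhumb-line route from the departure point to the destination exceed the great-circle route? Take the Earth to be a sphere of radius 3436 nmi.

576 nmi

Great circle: cos σ = sin φ₁ sin φ₂ + cos φ₁ cos φ₂ cos Δλ,  σ = 0.9478 rad → d_gc = 3256.5 nmi
Rhumb line: Δψ = +0.4540, q = Δφ/Δψ = 0.5075, d_rh = R√(Δφ²+q²Δλ²) = 3832.1 nmi
Excess = 3832.1 − 3256.5 = 575.6 ≈ 576 nmi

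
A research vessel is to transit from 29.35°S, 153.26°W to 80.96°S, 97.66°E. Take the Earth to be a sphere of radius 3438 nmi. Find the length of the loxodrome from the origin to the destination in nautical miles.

Δψ = ln[tan(π/4+φ₂/2)/tan(π/4+φ₁/2)] = -2.0014;  Δφ = -0.9008 rad,  Δλ = -1.9038 rad
q = Δφ/Δψ = 0.4501
d = R·√(Δφ² + q²Δλ²) = 3438·1.24321 = 4274 nmi

4274 nmi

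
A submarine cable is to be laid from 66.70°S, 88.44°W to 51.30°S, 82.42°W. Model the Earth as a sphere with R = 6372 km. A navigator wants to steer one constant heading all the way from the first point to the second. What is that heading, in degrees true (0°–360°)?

11.2°

Δψ = ln[tan(π/4+φ₂/2)/tan(π/4+φ₁/2)] = +0.5325
Δλ = +0.1051 rad (taken the short way round)
course = atan2(Δλ, Δψ) = 11.16°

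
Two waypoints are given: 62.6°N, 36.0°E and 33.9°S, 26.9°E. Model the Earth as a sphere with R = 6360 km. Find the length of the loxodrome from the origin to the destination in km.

Δψ = ln[tan(π/4+φ₂/2)/tan(π/4+φ₁/2)] = -2.0411;  Δφ = -1.6842 rad,  Δλ = -0.1588 rad
q = Δφ/Δψ = 0.8252
d = R·√(Δφ² + q²Δλ²) = 6360·1.68933 = 10744 km

10744 km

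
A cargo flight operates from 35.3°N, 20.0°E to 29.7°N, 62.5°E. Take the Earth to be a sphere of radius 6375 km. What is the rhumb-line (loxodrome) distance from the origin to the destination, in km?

Δψ = ln[tan(π/4+φ₂/2)/tan(π/4+φ₁/2)] = -0.1160;  Δφ = -0.0977 rad,  Δλ = +0.7418 rad
q = Δφ/Δψ = 0.8428
d = R·√(Δφ² + q²Δλ²) = 6375·0.63274 = 4034 km

4034 km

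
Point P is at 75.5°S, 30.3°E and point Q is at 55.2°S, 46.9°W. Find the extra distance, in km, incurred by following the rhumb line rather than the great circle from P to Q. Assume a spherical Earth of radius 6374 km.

Great circle: cos σ = sin φ₁ sin φ₂ + cos φ₁ cos φ₂ cos Δλ,  σ = 0.5977 rad → d_gc = 3809.52 km
Rhumb line: Δψ = +0.9015, q = Δφ/Δψ = 0.3930, d_rh = R√(Δφ²+q²Δλ²) = 4061.03 km
Excess = 4061.03 − 3809.52 = 251.51 ≈ 252 km

252 km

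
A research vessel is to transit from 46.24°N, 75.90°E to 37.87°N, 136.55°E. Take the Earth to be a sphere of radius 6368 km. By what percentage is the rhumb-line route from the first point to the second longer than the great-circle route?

Great circle: σ = 0.7799 rad → d_gc = Rσ = 4966.5 km
Rhumb: Δφ = -0.1461, Δλ = +1.0585, Δψ = -0.1972, q = Δφ/Δψ = 0.7408 → d_rh = R√(Δφ²+q²Δλ²) = 5079.3 km
Excess = (5079.3 − 4966.5) / 4966.5 = 112.8 / 4966.5 = 2.27% ≈ 2.3%

2.3%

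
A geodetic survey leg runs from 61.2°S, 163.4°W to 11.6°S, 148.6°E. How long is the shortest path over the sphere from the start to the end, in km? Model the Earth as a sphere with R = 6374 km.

6734 km

Haversine: a = sin²(Δφ/2)+cos φ₁ cos φ₂ sin²(Δλ/2) = 0.25401;  σ = 2·atan2(√a,√(1−a))
σ = 60.529° → d = Rσ = 6374·1.05644 = 6734 km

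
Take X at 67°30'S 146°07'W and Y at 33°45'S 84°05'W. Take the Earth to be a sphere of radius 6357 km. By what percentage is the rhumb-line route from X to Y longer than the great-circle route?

3.2%

Great circle: σ = 0.8466 rad → d_gc = Rσ = 5382.1 km
Rhumb: Δφ = +0.5890, Δλ = +1.0827, Δψ = +0.9885, q = Δφ/Δψ = 0.5959 → d_rh = R√(Δφ²+q²Δλ²) = 5553.7 km
Excess = (5553.7 − 5382.1) / 5382.1 = 171.6 / 5382.1 = 3.19% ≈ 3.2%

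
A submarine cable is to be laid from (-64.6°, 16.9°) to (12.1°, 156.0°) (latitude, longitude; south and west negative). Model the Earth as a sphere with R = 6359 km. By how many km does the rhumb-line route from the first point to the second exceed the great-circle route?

Great circle: cos σ = sin φ₁ sin φ₂ + cos φ₁ cos φ₂ cos Δλ,  σ = 2.1018 rad → d_gc = 13365.1 km
Rhumb line: Δψ = +1.7028, q = Δφ/Δψ = 0.7861, d_rh = R√(Δφ²+q²Δλ²) = 14824.3 km
Excess = 14824.3 − 13365.1 = 1459.2 ≈ 1459 km

1459 km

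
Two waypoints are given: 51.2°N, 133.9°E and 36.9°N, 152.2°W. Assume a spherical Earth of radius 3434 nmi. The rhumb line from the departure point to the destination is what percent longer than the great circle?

Great circle: σ = 0.9187 rad → d_gc = Rσ = 3154.7 nmi
Rhumb: Δφ = -0.2496, Δλ = +1.2898, Δψ = -0.3499, q = Δφ/Δψ = 0.7133 → d_rh = R√(Δφ²+q²Δλ²) = 3273.7 nmi
Excess = (3273.7 − 3154.7) / 3154.7 = 119.0 / 3154.7 = 3.77% ≈ 3.8%

3.8%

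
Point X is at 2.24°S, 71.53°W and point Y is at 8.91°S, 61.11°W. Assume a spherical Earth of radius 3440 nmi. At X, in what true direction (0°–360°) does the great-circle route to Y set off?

123.2°

N = sin Δλ·cos φ₂ = +0.1787;  D = cos φ₁ sin φ₂ − sin φ₁ cos φ₂ cos Δλ = -0.1168
initial course = atan2(N, D) = 123.17°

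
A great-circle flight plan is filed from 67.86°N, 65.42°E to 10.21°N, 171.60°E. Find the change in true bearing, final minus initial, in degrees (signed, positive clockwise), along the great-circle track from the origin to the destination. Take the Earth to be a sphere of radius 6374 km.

Initial bearing θ₁ = atan2(sin Δλ cos φ₂, cos φ₁ sin φ₂ − sin φ₁ cos φ₂ cos Δλ) = 71.25°
Final bearing θ₂ = (initial bearing from the destination back to the start) + 180° = 158.74°
Δθ = θ₂ − θ₁ = +87.5°

+87.5°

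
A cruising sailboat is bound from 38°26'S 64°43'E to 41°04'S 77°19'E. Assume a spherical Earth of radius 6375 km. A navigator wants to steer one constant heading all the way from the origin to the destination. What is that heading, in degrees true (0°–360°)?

Meridional parts: M(φ₁)=-0.7276, M(φ₂)=-0.7874 → ΔM = -0.0598;  Δλ = +0.2199 rad
tan C = Δλ / ΔM = -3.6780 → C = 105.21°

105.2°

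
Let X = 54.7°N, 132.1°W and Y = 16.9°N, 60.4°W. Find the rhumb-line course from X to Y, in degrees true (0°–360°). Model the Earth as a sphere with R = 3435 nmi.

Meridional parts: M(φ₁)=+1.1451, M(φ₂)=+0.2993 → ΔM = -0.8458;  Δλ = +1.2514 rad
tan C = Δλ / ΔM = -1.4795 → C = 124.05°

124.1°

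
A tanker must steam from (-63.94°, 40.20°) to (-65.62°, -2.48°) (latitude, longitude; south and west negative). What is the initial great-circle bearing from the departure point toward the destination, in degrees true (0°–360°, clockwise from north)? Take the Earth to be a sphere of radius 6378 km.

245.5°

θ = atan2( sin Δλ·cos φ₂ ,  cos φ₁ sin φ₂ − sin φ₁ cos φ₂ cos Δλ )
  = atan2(-0.2798, -0.1275) = 245.50°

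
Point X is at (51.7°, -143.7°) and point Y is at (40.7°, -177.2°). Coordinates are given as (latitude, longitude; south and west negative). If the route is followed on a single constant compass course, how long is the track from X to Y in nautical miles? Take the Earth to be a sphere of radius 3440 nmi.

Δψ = ln[tan(π/4+φ₂/2)/tan(π/4+φ₁/2)] = -0.2787;  Δφ = -0.1920 rad,  Δλ = -0.5847 rad
q = Δφ/Δψ = 0.6888
d = R·√(Δφ² + q²Δλ²) = 3440·0.44613 = 1535 nmi

1535 nmi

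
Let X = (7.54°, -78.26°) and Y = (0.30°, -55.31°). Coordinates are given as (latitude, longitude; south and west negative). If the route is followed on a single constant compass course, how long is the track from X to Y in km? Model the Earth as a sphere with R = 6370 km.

Δψ = ln[tan(π/4+φ₂/2)/tan(π/4+φ₁/2)] = -0.1267;  Δφ = -0.1264 rad,  Δλ = +0.4006 rad
q = Δφ/Δψ = 0.9970
d = R·√(Δφ² + q²Δλ²) = 6370·0.41886 = 2668 km

2668 km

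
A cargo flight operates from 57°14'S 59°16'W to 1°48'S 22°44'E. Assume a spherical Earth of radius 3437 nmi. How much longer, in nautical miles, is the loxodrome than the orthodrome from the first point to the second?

Great circle: cos σ = sin φ₁ sin φ₂ + cos φ₁ cos φ₂ cos Δλ,  σ = 1.4689 rad → d_gc = 5048.7 nmi
Rhumb line: Δψ = +1.1928, q = Δφ/Δψ = 0.8111, d_rh = R√(Δφ²+q²Δλ²) = 5194.0 nmi
Excess = 5194.0 − 5048.7 = 145.3 ≈ 145 nmi

145 nmi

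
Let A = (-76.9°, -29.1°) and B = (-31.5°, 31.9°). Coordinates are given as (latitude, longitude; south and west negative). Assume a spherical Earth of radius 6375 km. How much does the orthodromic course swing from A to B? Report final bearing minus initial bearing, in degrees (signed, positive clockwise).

-54.8°

At departure: θ₁ = atan2(sin Δλ cos φ₂, cos φ₁ sin φ₂ − sin φ₁ cos φ₂ cos Δλ) = 69.14°
At arrival: θ₂ = atan2(sin Δλ cos φ₁, −cos φ₂ sin φ₁ + sin φ₂ cos φ₁ cos Δλ) = 14.38°
Δθ = θ₂ − θ₁ = -54.8°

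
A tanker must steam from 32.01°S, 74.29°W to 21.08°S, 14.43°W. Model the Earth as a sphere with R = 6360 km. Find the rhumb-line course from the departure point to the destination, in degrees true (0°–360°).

78.4°

Meridional parts: M(φ₁)=-0.5902, M(φ₂)=-0.3765 → ΔM = +0.2137;  Δλ = +1.0448 rad
tan C = Δλ / ΔM = +4.8882 → C = 78.44°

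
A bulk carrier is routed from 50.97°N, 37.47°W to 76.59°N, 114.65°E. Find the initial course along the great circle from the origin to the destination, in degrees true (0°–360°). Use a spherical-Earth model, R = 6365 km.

θ = atan2( sin Δλ·cos φ₂ ,  cos φ₁ sin φ₂ − sin φ₁ cos φ₂ cos Δλ )
  = atan2(+0.1084, +0.7718) = 8.00°

8.0°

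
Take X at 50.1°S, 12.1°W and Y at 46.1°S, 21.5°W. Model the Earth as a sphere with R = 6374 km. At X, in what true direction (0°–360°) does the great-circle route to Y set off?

N = sin Δλ·cos φ₂ = -0.1133;  D = cos φ₁ sin φ₂ − sin φ₁ cos φ₂ cos Δλ = +0.0626
initial course = atan2(N, D) = 298.94°

298.9°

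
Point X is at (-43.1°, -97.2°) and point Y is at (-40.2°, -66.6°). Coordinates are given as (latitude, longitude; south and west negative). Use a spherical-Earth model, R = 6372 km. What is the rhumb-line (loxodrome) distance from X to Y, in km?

2563 km

Δψ = ln[tan(π/4+φ₂/2)/tan(π/4+φ₁/2)] = +0.0678;  Δφ = +0.0506 rad,  Δλ = +0.5341 rad
q = Δφ/Δψ = 0.7470
d = R·√(Δφ² + q²Δλ²) = 6372·0.40216 = 2563 km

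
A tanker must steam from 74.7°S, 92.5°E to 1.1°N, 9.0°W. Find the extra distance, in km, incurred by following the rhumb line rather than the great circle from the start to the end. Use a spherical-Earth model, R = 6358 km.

Great circle: cos σ = sin φ₁ sin φ₂ + cos φ₁ cos φ₂ cos Δλ,  σ = 1.6420 rad → d_gc = 10439.7 km
Rhumb line: Δψ = +2.0268, q = Δφ/Δψ = 0.6527, d_rh = R√(Δφ²+q²Δλ²) = 11171.6 km
Excess = 11171.6 − 10439.7 = 731.9 ≈ 732 km

732 km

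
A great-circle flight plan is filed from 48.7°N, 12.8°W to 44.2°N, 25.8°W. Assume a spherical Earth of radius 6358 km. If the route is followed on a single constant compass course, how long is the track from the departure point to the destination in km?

1112 km

Δψ = ln[tan(π/4+φ₂/2)/tan(π/4+φ₁/2)] = -0.1141;  Δφ = -0.0785 rad,  Δλ = -0.2269 rad
q = Δφ/Δψ = 0.6884
d = R·√(Δφ² + q²Δλ²) = 6358·0.17483 = 1112 km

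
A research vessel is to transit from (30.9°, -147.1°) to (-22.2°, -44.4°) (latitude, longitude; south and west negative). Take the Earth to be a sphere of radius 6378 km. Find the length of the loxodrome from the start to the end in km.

12469 km

Δψ = ln[tan(π/4+φ₂/2)/tan(π/4+φ₁/2)] = -0.9651;  Δφ = -0.9268 rad,  Δλ = +1.7925 rad
q = Δφ/Δψ = 0.9603
d = R·√(Δφ² + q²Δλ²) = 6378·1.95496 = 12469 km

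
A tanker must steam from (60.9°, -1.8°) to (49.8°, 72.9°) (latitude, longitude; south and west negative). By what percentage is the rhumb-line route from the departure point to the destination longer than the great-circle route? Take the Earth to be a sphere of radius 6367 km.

Great circle: σ = 0.7224 rad → d_gc = Rσ = 4599.6 km
Rhumb: Δφ = -0.1937, Δλ = +1.3038, Δψ = -0.3435, q = Δφ/Δψ = 0.5639 → d_rh = R√(Δφ²+q²Δλ²) = 4840.9 km
Excess = (4840.9 − 4599.6) / 4599.6 = 241.3 / 4599.6 = 5.246% ≈ 5.2%

5.2%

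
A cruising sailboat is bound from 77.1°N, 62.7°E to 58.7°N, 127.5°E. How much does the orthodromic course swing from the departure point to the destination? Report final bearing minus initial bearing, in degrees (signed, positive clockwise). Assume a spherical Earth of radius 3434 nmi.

Initial bearing θ₁ = atan2(sin Δλ cos φ₂, cos φ₁ sin φ₂ − sin φ₁ cos φ₂ cos Δλ) = 93.03°
Final bearing θ₂ = (initial bearing from the destination back to the start) + 180° = 154.59°
Δθ = θ₂ − θ₁ = +61.6°

+61.6°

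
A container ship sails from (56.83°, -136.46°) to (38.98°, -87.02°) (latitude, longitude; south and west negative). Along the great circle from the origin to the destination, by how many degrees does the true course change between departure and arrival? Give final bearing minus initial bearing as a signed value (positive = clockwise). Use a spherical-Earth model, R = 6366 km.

At departure: θ₁ = atan2(sin Δλ cos φ₂, cos φ₁ sin φ₂ − sin φ₁ cos φ₂ cos Δλ) = 97.61°
At arrival: θ₂ = atan2(sin Δλ cos φ₁, −cos φ₂ sin φ₁ + sin φ₂ cos φ₁ cos Δλ) = 135.76°
Δθ = θ₂ − θ₁ = +38.2°

+38.2°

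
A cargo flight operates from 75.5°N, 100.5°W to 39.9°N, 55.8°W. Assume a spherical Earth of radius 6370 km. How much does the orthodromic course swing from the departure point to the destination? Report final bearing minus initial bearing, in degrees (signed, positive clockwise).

+40.1°

At departure: θ₁ = atan2(sin Δλ cos φ₂, cos φ₁ sin φ₂ − sin φ₁ cos φ₂ cos Δλ) = 124.24°
At arrival: θ₂ = atan2(sin Δλ cos φ₁, −cos φ₂ sin φ₁ + sin φ₂ cos φ₁ cos Δλ) = 164.35°
Δθ = θ₂ − θ₁ = +40.1°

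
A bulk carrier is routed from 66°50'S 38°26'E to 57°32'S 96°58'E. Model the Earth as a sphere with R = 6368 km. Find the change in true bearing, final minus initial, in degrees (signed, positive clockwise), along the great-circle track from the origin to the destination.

At departure: θ₁ = atan2(sin Δλ cos φ₂, cos φ₁ sin φ₂ − sin φ₁ cos φ₂ cos Δλ) = 99.22°
At arrival: θ₂ = atan2(sin Δλ cos φ₁, −cos φ₂ sin φ₁ + sin φ₂ cos φ₁ cos Δλ) = 46.34°
Δθ = θ₂ − θ₁ = -52.9°

-52.9°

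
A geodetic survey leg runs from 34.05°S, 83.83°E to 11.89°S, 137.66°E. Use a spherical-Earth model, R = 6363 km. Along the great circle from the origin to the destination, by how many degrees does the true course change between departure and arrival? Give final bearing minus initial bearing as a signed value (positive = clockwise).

At departure: θ₁ = atan2(sin Δλ cos φ₂, cos φ₁ sin φ₂ − sin φ₁ cos φ₂ cos Δλ) = 79.06°
At arrival: θ₂ = atan2(sin Δλ cos φ₁, −cos φ₂ sin φ₁ + sin φ₂ cos φ₁ cos Δλ) = 56.24°
Δθ = θ₂ − θ₁ = -22.8°

-22.8°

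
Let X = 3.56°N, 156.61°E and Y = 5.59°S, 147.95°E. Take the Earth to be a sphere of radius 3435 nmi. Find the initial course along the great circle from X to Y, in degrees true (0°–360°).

223.4°

N = sin Δλ·cos φ₂ = -0.1499;  D = cos φ₁ sin φ₂ − sin φ₁ cos φ₂ cos Δλ = -0.1583
initial course = atan2(N, D) = 223.43°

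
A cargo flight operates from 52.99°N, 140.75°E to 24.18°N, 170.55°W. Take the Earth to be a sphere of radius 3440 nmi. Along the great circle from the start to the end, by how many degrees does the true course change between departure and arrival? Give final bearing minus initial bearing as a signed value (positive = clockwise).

At departure: θ₁ = atan2(sin Δλ cos φ₂, cos φ₁ sin φ₂ − sin φ₁ cos φ₂ cos Δλ) = 108.87°
At arrival: θ₂ = atan2(sin Δλ cos φ₁, −cos φ₂ sin φ₁ + sin φ₂ cos φ₁ cos Δλ) = 141.36°
Δθ = θ₂ − θ₁ = +32.5°

+32.5°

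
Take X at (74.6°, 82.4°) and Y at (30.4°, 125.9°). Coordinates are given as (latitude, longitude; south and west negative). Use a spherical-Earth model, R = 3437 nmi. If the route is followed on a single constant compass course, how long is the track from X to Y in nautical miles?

Δψ = ln[tan(π/4+φ₂/2)/tan(π/4+φ₁/2)] = -1.4436;  Δφ = -0.7714 rad,  Δλ = +0.7592 rad
q = Δφ/Δψ = 0.5344
d = R·√(Δφ² + q²Δλ²) = 3437·0.87162 = 2996 nmi

2996 nmi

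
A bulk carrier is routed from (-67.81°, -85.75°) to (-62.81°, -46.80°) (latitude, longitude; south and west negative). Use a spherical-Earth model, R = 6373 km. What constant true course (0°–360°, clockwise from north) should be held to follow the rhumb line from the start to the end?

72.9°

Δψ = ln[tan(π/4+φ₂/2)/tan(π/4+φ₁/2)] = +0.2096
Δλ = +0.6798 rad (taken the short way round)
course = atan2(Δλ, Δψ) = 72.86°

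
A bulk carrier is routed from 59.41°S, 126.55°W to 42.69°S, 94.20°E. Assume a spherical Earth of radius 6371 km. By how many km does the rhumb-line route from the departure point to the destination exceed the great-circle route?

Great circle: cos σ = sin φ₁ sin φ₂ + cos φ₁ cos φ₂ cos Δλ,  σ = 1.2658 rad → d_gc = 8064.3 km
Rhumb line: Δψ = +0.4711, q = Δφ/Δψ = 0.6195, d_rh = R√(Δφ²+q²Δλ²) = 9770.2 km
Excess = 9770.2 − 8064.3 = 1705.9 ≈ 1706 km

1706 km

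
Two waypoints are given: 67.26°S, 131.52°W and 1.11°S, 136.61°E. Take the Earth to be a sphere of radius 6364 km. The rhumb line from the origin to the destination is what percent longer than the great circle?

4.9%

Great circle: σ = 1.5655 rad → d_gc = Rσ = 9963.1 km
Rhumb: Δφ = +1.1545, Δλ = -1.6034, Δψ = +1.5846, q = Δφ/Δψ = 0.7286 → d_rh = R√(Δφ²+q²Δλ²) = 10452.7 km
Excess = (10452.7 − 9963.1) / 9963.1 = 489.6 / 9963.1 = 4.91% ≈ 4.9%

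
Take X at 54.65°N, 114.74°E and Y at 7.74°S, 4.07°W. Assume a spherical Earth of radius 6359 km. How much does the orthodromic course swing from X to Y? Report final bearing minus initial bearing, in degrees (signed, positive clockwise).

Initial bearing θ₁ = atan2(sin Δλ cos φ₂, cos φ₁ sin φ₂ − sin φ₁ cos φ₂ cos Δλ) = 289.74°
Final bearing θ₂ = (initial bearing from the destination back to the start) + 180° = 213.34°
Δθ = θ₂ − θ₁ = -76.4°

-76.4°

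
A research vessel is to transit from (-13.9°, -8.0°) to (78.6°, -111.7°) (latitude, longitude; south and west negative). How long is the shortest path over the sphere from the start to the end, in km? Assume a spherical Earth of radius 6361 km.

Haversine: a = sin²(Δφ/2)+cos φ₁ cos φ₂ sin²(Δλ/2) = 0.64047;  σ = 2·atan2(√a,√(1−a))
σ = 106.316° → d = Rσ = 6361·1.85556 = 11803 km

11803 km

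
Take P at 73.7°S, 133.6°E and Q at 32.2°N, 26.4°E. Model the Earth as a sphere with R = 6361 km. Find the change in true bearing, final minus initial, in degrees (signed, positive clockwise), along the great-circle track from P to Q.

Initial bearing θ₁ = atan2(sin Δλ cos φ₂, cos φ₁ sin φ₂ − sin φ₁ cos φ₂ cos Δλ) = 263.60°
Final bearing θ₂ = (initial bearing from the destination back to the start) + 180° = 340.75°
Δθ = θ₂ − θ₁ = +77.2°

+77.2°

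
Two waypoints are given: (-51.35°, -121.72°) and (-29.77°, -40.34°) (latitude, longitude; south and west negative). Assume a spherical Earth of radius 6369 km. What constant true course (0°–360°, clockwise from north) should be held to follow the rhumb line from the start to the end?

70.5°

Δψ = ln[tan(π/4+φ₂/2)/tan(π/4+φ₁/2)] = +0.5032
Δλ = +1.4203 rad (taken the short way round)
course = atan2(Δλ, Δψ) = 70.49°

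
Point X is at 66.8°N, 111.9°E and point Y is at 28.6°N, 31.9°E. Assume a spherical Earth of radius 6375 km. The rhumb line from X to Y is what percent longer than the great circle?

Great circle: σ = 1.0471 rad → d_gc = Rσ = 6675.6 km
Rhumb: Δφ = -0.6667, Δλ = -1.3963, Δψ = -1.0621, q = Δφ/Δψ = 0.6277 → d_rh = R√(Δφ²+q²Δλ²) = 7020.2 km
Excess = (7020.2 − 6675.6) / 6675.6 = 344.6 / 6675.6 = 5.16% ≈ 5.2%

5.2%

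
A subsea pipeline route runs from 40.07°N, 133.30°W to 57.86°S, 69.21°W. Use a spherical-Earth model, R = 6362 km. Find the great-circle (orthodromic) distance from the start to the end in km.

Haversine: a = sin²(Δφ/2)+cos φ₁ cos φ₂ sin²(Δλ/2) = 0.68359;  σ = 2·atan2(√a,√(1−a))
σ = 111.542° → d = Rσ = 6362·1.94677 = 12385 km

12385 km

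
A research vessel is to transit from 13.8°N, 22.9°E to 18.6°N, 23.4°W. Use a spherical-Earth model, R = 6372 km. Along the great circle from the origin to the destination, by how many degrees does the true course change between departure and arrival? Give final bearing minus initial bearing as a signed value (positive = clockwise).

-13.6°

At departure: θ₁ = atan2(sin Δλ cos φ₂, cos φ₁ sin φ₂ − sin φ₁ cos φ₂ cos Δλ) = 282.63°
At arrival: θ₂ = atan2(sin Δλ cos φ₁, −cos φ₂ sin φ₁ + sin φ₂ cos φ₁ cos Δλ) = 269.01°
Δθ = θ₂ − θ₁ = -13.6°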